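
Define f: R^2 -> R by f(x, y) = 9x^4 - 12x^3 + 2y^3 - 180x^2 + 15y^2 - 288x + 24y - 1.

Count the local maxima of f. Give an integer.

f separates as a function of x plus a function of y, so ∇f=0 decouples.
∂f/∂x = 36(x - 4)(x + 1)(x + 2) = 0 at x ∈ {-2, -1, 4}; ∂f/∂y = 6(y + 1)(y + 4) = 0 at y ∈ {-4, -1}.
The Hessian is diagonal: diag(f_xx, f_yy). Second derivatives: f_xx(-2)=216, f_xx(-1)=-180, f_xx(4)=1080; f_yy(-4)=-18, f_yy(-1)=18.
Local maxima occur where both diagonal entries negative: (-1, -4). Count: 1.

1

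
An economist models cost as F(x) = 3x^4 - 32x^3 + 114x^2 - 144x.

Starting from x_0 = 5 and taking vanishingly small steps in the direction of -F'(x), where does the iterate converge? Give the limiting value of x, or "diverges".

4

F'(x) = 12(x - 4)(x - 3)(x - 1), so F'(5) = 96.
Gradient descent moves in the -F' direction, i.e. x is decreasing.
The nearest critical point in that direction is x = 4, where F'' = 36 > 0 (a local minimum). The iterate converges there.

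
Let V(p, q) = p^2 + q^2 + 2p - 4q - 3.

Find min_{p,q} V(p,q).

-8

V(p,q) separates as A(p) + B(q) − 3, so its minimum is min A + min B − 3.
A'(p) = 2p + 2 vanishes at p ∈ {-1}; B'(q) = 2q - 4 vanishes at q ∈ {2}.
Local minima of A (where A''>0): A(-1)=-1. Local minima of B: B(2)=-4.
So the global minimum of V is A(-1) + B(2) − 3 = -1 − 4 − 3 = -8, attained at (-1, 2).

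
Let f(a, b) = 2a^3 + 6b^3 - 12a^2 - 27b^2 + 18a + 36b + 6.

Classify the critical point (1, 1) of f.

local maximum

The mixed partial ∂²f/∂a∂b is 0, so the Hessian at any point is diag(f_aa, f_bb) = diag(12(a - 2), 18(2b - 3)).
At (1, 1): H = diag(-12, -18).
Both eigenvalues are negative, so H is negative definite: a local maximum.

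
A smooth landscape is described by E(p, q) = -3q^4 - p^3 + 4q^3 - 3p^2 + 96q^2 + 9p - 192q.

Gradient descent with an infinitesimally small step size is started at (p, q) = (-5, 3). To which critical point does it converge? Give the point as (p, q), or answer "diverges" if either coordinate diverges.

(-3, 1)

E is separable, so gradient descent decouples: p follows -∂E/∂p, q follows -∂E/∂q.
∂E/∂p = -3(p - 1)(p + 3); at p=-5 this is -36, so p increases.
∂E/∂q = -12(q - 4)(q - 1)(q + 4); at q=3 this is 168, so q decreases.
p converges to its nearest critical value -3 (a local min of the p-part); q converges to 1. The iterate converges to (-3, 1).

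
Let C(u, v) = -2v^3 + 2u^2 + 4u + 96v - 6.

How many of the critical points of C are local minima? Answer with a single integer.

1

C separates as a function of u plus a function of v, so ∇C=0 decouples.
∂C/∂u = 4(u + 1) = 0 at u ∈ {-1}; ∂C/∂v = -6(v - 4)(v + 4) = 0 at v ∈ {-4, 4}.
The Hessian is diagonal: diag(C_uu, C_vv). Second derivatives: C_uu(-1)=4; C_vv(-4)=48, C_vv(4)=-48.
Local minima occur where both diagonal entries positive: (-1, -4). Count: 1.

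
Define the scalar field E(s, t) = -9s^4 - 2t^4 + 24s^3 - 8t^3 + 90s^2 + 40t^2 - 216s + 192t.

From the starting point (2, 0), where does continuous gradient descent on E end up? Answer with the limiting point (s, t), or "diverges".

E is separable, so gradient descent decouples: s follows -∂E/∂s, t follows -∂E/∂t.
∂E/∂s = -36(s - 3)(s - 1)(s + 2); at s=2 this is 144, so s decreases.
∂E/∂t = -8(t - 3)(t + 2)(t + 4); at t=0 this is 192, so t decreases.
s converges to its nearest critical value 1 (a local min of the s-part); t converges to -2. The iterate converges to (1, -2).

(1, -2)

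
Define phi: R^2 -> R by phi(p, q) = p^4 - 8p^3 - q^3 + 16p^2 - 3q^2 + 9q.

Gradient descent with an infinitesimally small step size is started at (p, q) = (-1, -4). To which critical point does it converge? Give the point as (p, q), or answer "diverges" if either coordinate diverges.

phi is separable, so gradient descent decouples: p follows -∂phi/∂p, q follows -∂phi/∂q.
∂phi/∂p = 4p(p - 4)(p - 2); at p=-1 this is -60, so p increases.
∂phi/∂q = -3(q - 1)(q + 3); at q=-4 this is -15, so q increases.
p converges to its nearest critical value 0 (a local min of the p-part); q converges to -3. The iterate converges to (0, -3).

(0, -3)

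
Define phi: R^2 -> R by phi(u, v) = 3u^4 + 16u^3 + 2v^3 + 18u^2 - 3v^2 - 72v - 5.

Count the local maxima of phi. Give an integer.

phi separates as a function of u plus a function of v, so ∇phi=0 decouples.
∂phi/∂u = 12u(u + 1)(u + 3) = 0 at u ∈ {-3, -1, 0}; ∂phi/∂v = 6(v - 4)(v + 3) = 0 at v ∈ {-3, 4}.
The Hessian is diagonal: diag(phi_uu, phi_vv). Second derivatives: phi_uu(-3)=72, phi_uu(-1)=-24, phi_uu(0)=36; phi_vv(-3)=-42, phi_vv(4)=42.
Local maxima occur where both diagonal entries negative: (-1, -3). Count: 1.

1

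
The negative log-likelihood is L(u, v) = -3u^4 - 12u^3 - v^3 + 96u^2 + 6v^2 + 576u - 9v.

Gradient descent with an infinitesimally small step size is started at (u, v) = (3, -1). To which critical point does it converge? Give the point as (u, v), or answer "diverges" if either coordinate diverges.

L is separable, so gradient descent decouples: u follows -∂L/∂u, v follows -∂L/∂v.
∂L/∂u = -12(u - 4)(u + 3)(u + 4); at u=3 this is 504, so u decreases.
∂L/∂v = -3(v - 3)(v - 1); at v=-1 this is -24, so v increases.
u converges to its nearest critical value -3 (a local min of the u-part); v converges to 1. The iterate converges to (-3, 1).

(-3, 1)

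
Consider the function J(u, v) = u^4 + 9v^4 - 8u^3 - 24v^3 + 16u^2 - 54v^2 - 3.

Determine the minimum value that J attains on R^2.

-408

J(u,v) separates as P(u) + Q(v) − 3, so its minimum is min P + min Q − 3.
P'(u) = 4u(u - 4)(u - 2) vanishes at u ∈ {0, 2, 4}; Q'(v) = 36v(v - 3)(v + 1) vanishes at v ∈ {-1, 0, 3}.
Local minima of P (where P''>0): P(0)=0, P(4)=0. Local minima of Q: Q(-1)=-21, Q(3)=-405.
So the global minimum of J is P(0) + Q(3) − 3 = 0 − 405 − 3 = -408, attained at (0, 3).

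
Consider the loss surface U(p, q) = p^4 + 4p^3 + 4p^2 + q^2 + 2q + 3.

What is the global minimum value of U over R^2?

U(p,q) separates as A(p) + B(q) + 3, so its minimum is min A + min B + 3.
A'(p) = 4p(p + 1)(p + 2) vanishes at p ∈ {-2, -1, 0}; B'(q) = 2q + 2 vanishes at q ∈ {-1}.
Local minima of A (where A''>0): A(-2)=0, A(0)=0. Local minima of B: B(-1)=-1.
So the global minimum of U is A(-2) + B(-1) + 3 = 0 − 1 + 3 = 2, attained at (-2, -1).

2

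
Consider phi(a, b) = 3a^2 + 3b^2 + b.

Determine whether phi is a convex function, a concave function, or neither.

phi is quadratic, so its Hessian is the constant matrix H = [[6, 0], [0, 6]].
det(H) = 36, tr(H) = 12.
det(H) > 0 and tr(H) > 0, so H is positive definite everywhere: convex.

convex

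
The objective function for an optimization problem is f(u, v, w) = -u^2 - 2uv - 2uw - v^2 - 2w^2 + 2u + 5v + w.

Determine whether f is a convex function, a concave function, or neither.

f is quadratic, so its Hessian is the constant matrix H = [[-2, -2, -2], [-2, -2, 0], [-2, 0, -4]].
Leading principal minors: -2, 0, 8.
Neither pattern holds ⇒ H is indefinite ⇒ neither convex nor concave.

neither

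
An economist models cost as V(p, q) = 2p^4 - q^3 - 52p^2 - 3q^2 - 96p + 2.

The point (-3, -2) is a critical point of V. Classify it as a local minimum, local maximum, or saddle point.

local minimum

The mixed partial ∂²V/∂p∂q is 0, so the Hessian at any point is diag(V_pp, V_qq) = diag(8(3p^2 - 13), -6(q + 1)).
At (-3, -2): H = diag(112, 6).
Both eigenvalues are positive, so H is positive definite: a local minimum.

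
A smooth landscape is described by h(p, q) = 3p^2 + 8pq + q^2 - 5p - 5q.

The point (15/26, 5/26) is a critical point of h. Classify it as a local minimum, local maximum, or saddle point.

The Hessian of h is constant: H = [[6, 8], [8, 2]].
det(H) = 6·2 − 8² = -52.
Since det(H) < 0, H is indefinite and the critical point is a saddle point.

saddle point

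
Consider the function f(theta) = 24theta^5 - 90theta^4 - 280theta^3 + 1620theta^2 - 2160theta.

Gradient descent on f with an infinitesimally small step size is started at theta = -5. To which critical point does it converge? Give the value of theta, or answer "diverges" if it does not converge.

diverges

f'(theta) = 120(theta - 3)(theta - 2)(theta - 1)(theta + 3), so f'(-5) = 80640.
Gradient descent moves in the -f' direction, i.e. theta is decreasing.
There is no critical point below theta=-5, and f' keeps the same sign, so the iterate runs off to −∞.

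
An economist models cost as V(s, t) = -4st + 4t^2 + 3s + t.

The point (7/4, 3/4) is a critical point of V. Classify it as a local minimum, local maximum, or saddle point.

saddle point

The Hessian of V is constant: H = [[0, -4], [-4, 8]].
det(H) = 0·8 − (-4)² = -16.
Since det(H) < 0, H is indefinite and the critical point is a saddle point.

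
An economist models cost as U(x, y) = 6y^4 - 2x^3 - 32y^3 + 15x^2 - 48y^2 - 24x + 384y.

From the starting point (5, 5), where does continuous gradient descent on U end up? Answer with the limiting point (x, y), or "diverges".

U is separable, so gradient descent decouples: x follows -∂U/∂x, y follows -∂U/∂y.
∂U/∂x = -6(x - 4)(x - 1); at x=5 this is -24, so x increases.
∂U/∂y = 24(y - 4)(y - 2)(y + 2); at y=5 this is 504, so y decreases.
The x-coordinate has no critical point in that direction and runs off to infinity.

diverges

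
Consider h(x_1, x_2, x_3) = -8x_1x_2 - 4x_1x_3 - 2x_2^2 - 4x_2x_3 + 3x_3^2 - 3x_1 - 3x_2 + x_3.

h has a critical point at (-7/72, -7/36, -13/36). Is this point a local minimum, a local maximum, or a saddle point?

saddle point

The Hessian is constant: H = [[0, -8, -4], [-8, -4, -4], [-4, -4, 6]].
Leading principal minors: Δ₁ = 0, Δ₂ = -64, Δ₃ = -576.
The minors fit neither the all-positive nor the alternating-sign pattern, so H is indefinite: a saddle point.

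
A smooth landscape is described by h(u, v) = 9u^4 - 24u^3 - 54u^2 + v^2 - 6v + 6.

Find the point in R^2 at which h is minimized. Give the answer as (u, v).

(3, 3)

h(u,v) separates as P(u) + Q(v) + 6, so its minimum is min P + min Q + 6.
P'(u) = 36u(u - 3)(u + 1) vanishes at u ∈ {-1, 0, 3}; Q'(v) = 2v - 6 vanishes at v ∈ {3}.
Local minima of P (where P''>0): P(-1)=-21, P(3)=-405. Local minima of Q: Q(3)=-9.
So the global minimum of h is P(3) + Q(3) + 6 = -405 − 9 + 6 = -408, attained at (3, 3).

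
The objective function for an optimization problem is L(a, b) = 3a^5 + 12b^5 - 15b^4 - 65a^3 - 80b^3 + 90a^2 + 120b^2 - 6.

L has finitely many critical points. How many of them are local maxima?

L separates as a function of a plus a function of b, so ∇L=0 decouples.
∂L/∂a = 15a(a - 3)(a - 1)(a + 4) = 0 at a ∈ {-4, 0, 1, 3}; ∂L/∂b = 60b(b - 2)(b - 1)(b + 2) = 0 at b ∈ {-2, 0, 1, 2}.
The Hessian is diagonal: diag(L_aa, L_bb). Second derivatives: L_aa(-4)=-2100, L_aa(0)=180, L_aa(1)=-150, L_aa(3)=630; L_bb(-2)=-1440, L_bb(0)=240, L_bb(1)=-180, L_bb(2)=480.
Local maxima occur where both diagonal entries negative: (-4, -2), (-4, 1), (1, -2), (1, 1). Count: 4.

4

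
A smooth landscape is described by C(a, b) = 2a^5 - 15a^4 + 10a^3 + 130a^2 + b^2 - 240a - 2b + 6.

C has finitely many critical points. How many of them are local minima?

2

C separates as a function of a plus a function of b, so ∇C=0 decouples.
∂C/∂a = 10(a - 4)(a - 3)(a - 1)(a + 2) = 0 at a ∈ {-2, 1, 3, 4}; ∂C/∂b = 2(b - 1) = 0 at b ∈ {1}.
The Hessian is diagonal: diag(C_aa, C_bb). Second derivatives: C_aa(-2)=-900, C_aa(1)=180, C_aa(3)=-100, C_aa(4)=180; C_bb(1)=2.
Local minima occur where both diagonal entries positive: (1, 1), (4, 1). Count: 2.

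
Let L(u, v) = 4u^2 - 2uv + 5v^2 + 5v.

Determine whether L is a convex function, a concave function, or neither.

convex

L is quadratic, so its Hessian is the constant matrix H = [[8, -2], [-2, 10]].
det(H) = 76, tr(H) = 18.
det(H) > 0 and tr(H) > 0, so H is positive definite everywhere: convex.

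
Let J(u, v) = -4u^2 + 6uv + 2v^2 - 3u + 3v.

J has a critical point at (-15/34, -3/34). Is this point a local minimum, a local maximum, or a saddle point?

The Hessian of J is constant: H = [[-8, 6], [6, 4]].
det(H) = (-8)·4 − 6² = -68.
Since det(H) < 0, H is indefinite and the critical point is a saddle point.

saddle point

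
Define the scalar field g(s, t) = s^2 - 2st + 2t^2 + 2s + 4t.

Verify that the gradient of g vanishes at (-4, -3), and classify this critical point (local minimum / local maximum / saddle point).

local minimum

∇g = (2s - 2t + 2, -2s + 4t + 4); substituting (-4, -3) gives ∇g = (0, 0), so (-4, -3) is indeed a critical point.
The Hessian of g is constant: H = [[2, -2], [-2, 4]].
det(H) = 2·4 − (-2)² = 4.
det(H) > 0 and tr(H) = 6 > 0, so H is positive definite and the point is a local minimum.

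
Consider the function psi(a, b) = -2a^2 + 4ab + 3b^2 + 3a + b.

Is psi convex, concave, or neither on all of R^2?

neither

psi is quadratic, so its Hessian is the constant matrix H = [[-4, 4], [4, 6]].
det(H) = -40, tr(H) = 2.
det(H) < 0, so H is indefinite: neither convex nor concave.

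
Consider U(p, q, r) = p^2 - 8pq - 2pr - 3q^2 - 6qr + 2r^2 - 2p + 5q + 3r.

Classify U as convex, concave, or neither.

neither

U is quadratic, so its Hessian is the constant matrix H = [[2, -8, -2], [-8, -6, -6], [-2, -6, 4]].
Leading principal minors: 2, -76, -544.
Neither pattern holds ⇒ H is indefinite ⇒ neither convex nor concave.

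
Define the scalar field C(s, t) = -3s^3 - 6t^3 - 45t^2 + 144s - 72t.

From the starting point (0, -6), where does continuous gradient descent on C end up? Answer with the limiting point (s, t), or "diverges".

(-4, -4)

C is separable, so gradient descent decouples: s follows -∂C/∂s, t follows -∂C/∂t.
∂C/∂s = -9(s - 4)(s + 4); at s=0 this is 144, so s decreases.
∂C/∂t = -18(t + 1)(t + 4); at t=-6 this is -180, so t increases.
s converges to its nearest critical value -4 (a local min of the s-part); t converges to -4. The iterate converges to (-4, -4).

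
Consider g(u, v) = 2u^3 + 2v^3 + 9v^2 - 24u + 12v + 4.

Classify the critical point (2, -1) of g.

The mixed partial ∂²g/∂u∂v is 0, so the Hessian at any point is diag(g_uu, g_vv) = diag(12u, 6(2v + 3)).
At (2, -1): H = diag(24, 6).
Both eigenvalues are positive, so H is positive definite: a local minimum.

local minimum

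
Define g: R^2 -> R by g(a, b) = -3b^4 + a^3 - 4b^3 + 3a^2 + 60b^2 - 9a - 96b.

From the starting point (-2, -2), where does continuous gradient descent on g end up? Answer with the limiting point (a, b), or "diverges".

g is separable, so gradient descent decouples: a follows -∂g/∂a, b follows -∂g/∂b.
∂g/∂a = 3(a - 1)(a + 3); at a=-2 this is -9, so a increases.
∂g/∂b = -12(b - 2)(b - 1)(b + 4); at b=-2 this is -288, so b increases.
a converges to its nearest critical value 1 (a local min of the a-part); b converges to 1. The iterate converges to (1, 1).

(1, 1)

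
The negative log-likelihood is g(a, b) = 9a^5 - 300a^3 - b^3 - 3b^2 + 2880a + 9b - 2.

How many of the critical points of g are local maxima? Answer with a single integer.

2

g separates as a function of a plus a function of b, so ∇g=0 decouples.
∂g/∂a = 45(a - 4)(a - 2)(a + 2)(a + 4) = 0 at a ∈ {-4, -2, 2, 4}; ∂g/∂b = -3(b - 1)(b + 3) = 0 at b ∈ {-3, 1}.
The Hessian is diagonal: diag(g_aa, g_bb). Second derivatives: g_aa(-4)=-4320, g_aa(-2)=2160, g_aa(2)=-2160, g_aa(4)=4320; g_bb(-3)=12, g_bb(1)=-12.
Local maxima occur where both diagonal entries negative: (-4, 1), (2, 1). Count: 2.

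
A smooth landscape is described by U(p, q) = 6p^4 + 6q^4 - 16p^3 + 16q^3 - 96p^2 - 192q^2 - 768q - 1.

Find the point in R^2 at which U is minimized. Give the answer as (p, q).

U(p,q) separates as A(p) + B(q) − 1, so its minimum is min A + min B − 1.
A'(p) = 24p(p - 4)(p + 2) vanishes at p ∈ {-2, 0, 4}; B'(q) = 24(q - 4)(q + 2)(q + 4) vanishes at q ∈ {-4, -2, 4}.
Local minima of A (where A''>0): A(-2)=-160, A(4)=-1024. Local minima of B: B(-4)=512, B(4)=-3584.
So the global minimum of U is A(4) + B(4) − 1 = -1024 − 3584 − 1 = -4609, attained at (4, 4).

(4, 4)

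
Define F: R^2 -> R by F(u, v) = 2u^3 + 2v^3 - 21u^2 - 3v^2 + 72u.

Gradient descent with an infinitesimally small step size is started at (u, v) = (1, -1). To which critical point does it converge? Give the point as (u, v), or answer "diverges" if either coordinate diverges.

F is separable, so gradient descent decouples: u follows -∂F/∂u, v follows -∂F/∂v.
∂F/∂u = 6(u - 4)(u - 3); at u=1 this is 36, so u decreases.
∂F/∂v = 6v(v - 1); at v=-1 this is 12, so v decreases.
The u-coordinate has no critical point in that direction and runs off to infinity.

diverges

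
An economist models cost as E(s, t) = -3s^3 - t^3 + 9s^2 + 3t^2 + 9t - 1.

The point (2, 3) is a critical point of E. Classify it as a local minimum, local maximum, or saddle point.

The mixed partial ∂²E/∂s∂t is 0, so the Hessian at any point is diag(E_ss, E_tt) = diag(18(-s + 1), 6(-t + 1)).
At (2, 3): H = diag(-18, -12).
Both eigenvalues are negative, so H is negative definite: a local maximum.

local maximum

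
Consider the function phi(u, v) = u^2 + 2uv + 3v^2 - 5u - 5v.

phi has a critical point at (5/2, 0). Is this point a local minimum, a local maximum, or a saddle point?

local minimum

The Hessian of phi is constant: H = [[2, 2], [2, 6]].
det(H) = 2·6 − 2² = 8.
det(H) > 0 and tr(H) = 8 > 0, so H is positive definite and the point is a local minimum.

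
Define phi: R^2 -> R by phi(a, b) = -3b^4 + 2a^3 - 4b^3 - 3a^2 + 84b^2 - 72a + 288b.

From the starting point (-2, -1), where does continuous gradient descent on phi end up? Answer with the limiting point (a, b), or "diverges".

(4, -2)

phi is separable, so gradient descent decouples: a follows -∂phi/∂a, b follows -∂phi/∂b.
∂phi/∂a = 6(a - 4)(a + 3); at a=-2 this is -36, so a increases.
∂phi/∂b = -12(b - 4)(b + 2)(b + 3); at b=-1 this is 120, so b decreases.
a converges to its nearest critical value 4 (a local min of the a-part); b converges to -2. The iterate converges to (4, -2).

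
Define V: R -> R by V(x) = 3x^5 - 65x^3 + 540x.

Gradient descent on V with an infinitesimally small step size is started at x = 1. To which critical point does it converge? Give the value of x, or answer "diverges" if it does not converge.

V'(x) = 15(x - 3)(x - 2)(x + 2)(x + 3), so V'(1) = 360.
Gradient descent moves in the -V' direction, i.e. x is decreasing.
The nearest critical point in that direction is x = -2, where V'' = 300 > 0 (a local minimum). The iterate converges there.

-2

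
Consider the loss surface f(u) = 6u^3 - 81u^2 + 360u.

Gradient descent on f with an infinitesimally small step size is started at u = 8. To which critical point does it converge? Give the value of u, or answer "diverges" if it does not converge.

f'(u) = 18(u - 5)(u - 4), so f'(8) = 216.
Gradient descent moves in the -f' direction, i.e. u is decreasing.
The nearest critical point in that direction is u = 5, where f'' = 18 > 0 (a local minimum). The iterate converges there.

5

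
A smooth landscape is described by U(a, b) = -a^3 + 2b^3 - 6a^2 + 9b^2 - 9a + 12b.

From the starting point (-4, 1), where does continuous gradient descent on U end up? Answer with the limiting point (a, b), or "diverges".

U is separable, so gradient descent decouples: a follows -∂U/∂a, b follows -∂U/∂b.
∂U/∂a = -3(a + 1)(a + 3); at a=-4 this is -9, so a increases.
∂U/∂b = 6(b + 1)(b + 2); at b=1 this is 36, so b decreases.
a converges to its nearest critical value -3 (a local min of the a-part); b converges to -1. The iterate converges to (-3, -1).

(-3, -1)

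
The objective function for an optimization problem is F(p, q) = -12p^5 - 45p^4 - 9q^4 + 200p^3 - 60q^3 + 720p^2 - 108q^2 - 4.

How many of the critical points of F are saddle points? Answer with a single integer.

F separates as a function of p plus a function of q, so ∇F=0 decouples.
∂F/∂p = -60p(p - 3)(p + 2)(p + 4) = 0 at p ∈ {-4, -2, 0, 3}; ∂F/∂q = -36q(q + 2)(q + 3) = 0 at q ∈ {-3, -2, 0}.
The Hessian is diagonal: diag(F_pp, F_qq). Second derivatives: F_pp(-4)=3360, F_pp(-2)=-1200, F_pp(0)=1440, F_pp(3)=-6300; F_qq(-3)=-108, F_qq(-2)=72, F_qq(0)=-216.
Saddle points occur where the two diagonal entries have opposite signs: (-4, -3), (-4, 0), (-2, -2), (0, -3), (0, 0), (3, -2). Count: 6.

6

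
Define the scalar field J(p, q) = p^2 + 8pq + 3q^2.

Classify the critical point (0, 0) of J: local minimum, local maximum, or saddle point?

saddle point

The Hessian of J is constant: H = [[2, 8], [8, 6]].
det(H) = 2·6 − 8² = -52.
Since det(H) < 0, H is indefinite and the critical point is a saddle point.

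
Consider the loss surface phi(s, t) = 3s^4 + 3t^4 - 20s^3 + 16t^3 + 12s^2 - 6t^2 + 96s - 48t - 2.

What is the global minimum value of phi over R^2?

-223

phi(s,t) separates as P(s) + Q(t) − 2, so its minimum is min P + min Q − 2.
P'(s) = 12(s - 4)(s - 2)(s + 1) vanishes at s ∈ {-1, 2, 4}; Q'(t) = 12(t - 1)(t + 1)(t + 4) vanishes at t ∈ {-4, -1, 1}.
Local minima of P (where P''>0): P(-1)=-61, P(4)=64. Local minima of Q: Q(-4)=-160, Q(1)=-35.
So the global minimum of phi is P(-1) + Q(-4) − 2 = -61 − 160 − 2 = -223, attained at (-1, -4).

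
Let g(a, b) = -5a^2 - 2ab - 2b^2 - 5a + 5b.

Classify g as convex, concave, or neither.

concave

g is quadratic, so its Hessian is the constant matrix H = [[-10, -2], [-2, -4]].
det(H) = 36, tr(H) = -14.
det(H) > 0 and tr(H) < 0, so H is negative definite everywhere: concave.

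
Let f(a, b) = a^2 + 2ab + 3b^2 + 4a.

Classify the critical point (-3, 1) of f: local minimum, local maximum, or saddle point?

The Hessian of f is constant: H = [[2, 2], [2, 6]].
det(H) = 2·6 − 2² = 8.
det(H) > 0 and tr(H) = 8 > 0, so H is positive definite and the point is a local minimum.

local minimum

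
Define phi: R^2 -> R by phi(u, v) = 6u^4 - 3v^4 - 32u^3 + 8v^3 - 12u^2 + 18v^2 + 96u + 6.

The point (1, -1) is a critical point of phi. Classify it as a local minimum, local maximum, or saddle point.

local maximum

The mixed partial ∂²phi/∂u∂v is 0, so the Hessian at any point is diag(phi_uu, phi_vv) = diag(24(3u^2 - 8u - 1), 12(-3v^2 + 4v + 3)).
At (1, -1): H = diag(-144, -48).
Both eigenvalues are negative, so H is negative definite: a local maximum.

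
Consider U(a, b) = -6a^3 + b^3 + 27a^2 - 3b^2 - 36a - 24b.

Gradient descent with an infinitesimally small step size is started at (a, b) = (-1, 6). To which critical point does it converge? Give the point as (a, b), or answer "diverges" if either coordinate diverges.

U is separable, so gradient descent decouples: a follows -∂U/∂a, b follows -∂U/∂b.
∂U/∂a = -18(a - 2)(a - 1); at a=-1 this is -108, so a increases.
∂U/∂b = 3(b - 4)(b + 2); at b=6 this is 48, so b decreases.
a converges to its nearest critical value 1 (a local min of the a-part); b converges to 4. The iterate converges to (1, 4).

(1, 4)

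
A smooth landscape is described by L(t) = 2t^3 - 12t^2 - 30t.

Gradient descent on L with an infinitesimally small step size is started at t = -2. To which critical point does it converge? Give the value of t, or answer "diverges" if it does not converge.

L'(t) = 6(t - 5)(t + 1), so L'(-2) = 42.
Gradient descent moves in the -L' direction, i.e. t is decreasing.
There is no critical point below t=-2, and L' keeps the same sign, so the iterate runs off to −∞.

diverges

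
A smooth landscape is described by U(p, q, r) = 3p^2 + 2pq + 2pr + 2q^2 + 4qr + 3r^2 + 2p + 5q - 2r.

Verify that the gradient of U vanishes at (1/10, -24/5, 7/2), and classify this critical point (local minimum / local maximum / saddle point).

∇U = (6p + 2q + 2r + 2, 2p + 4q + 4r + 5, 2p + 4q + 6r - 2); substituting (1/10, -24/5, 7/2) gives ∇U = (0, 0, 0), so (1/10, -24/5, 7/2) is indeed a critical point.
The Hessian is constant: H = [[6, 2, 2], [2, 4, 4], [2, 4, 6]].
Leading principal minors: Δ₁ = 6, Δ₂ = 20, Δ₃ = 40.
All leading minors are positive, so H is positive definite: a local minimum.

local minimum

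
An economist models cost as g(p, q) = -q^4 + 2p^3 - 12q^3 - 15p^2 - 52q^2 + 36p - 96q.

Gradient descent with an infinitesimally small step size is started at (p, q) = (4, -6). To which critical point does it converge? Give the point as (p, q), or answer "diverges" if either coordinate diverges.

g is separable, so gradient descent decouples: p follows -∂g/∂p, q follows -∂g/∂q.
∂g/∂p = 6(p - 3)(p - 2); at p=4 this is 12, so p decreases.
∂g/∂q = -4(q + 2)(q + 3)(q + 4); at q=-6 this is 96, so q decreases.
The q-coordinate has no critical point in that direction and runs off to infinity.

diverges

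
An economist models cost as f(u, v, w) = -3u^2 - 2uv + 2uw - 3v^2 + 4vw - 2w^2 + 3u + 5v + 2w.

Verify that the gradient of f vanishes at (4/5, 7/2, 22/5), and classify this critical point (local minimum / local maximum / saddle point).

∇f = (-6u - 2v + 2w + 3, -2u - 6v + 4w + 5, 2u + 4v - 4w + 2); substituting (4/5, 7/2, 22/5) gives ∇f = (0, 0, 0), so (4/5, 7/2, 22/5) is indeed a critical point.
The Hessian is constant: H = [[-6, -2, 2], [-2, -6, 4], [2, 4, -4]].
Leading principal minors: Δ₁ = -6, Δ₂ = 32, Δ₃ = -40.
The minors alternate sign starting negative (−, +, −), so H is negative definite: a local maximum.

local maximum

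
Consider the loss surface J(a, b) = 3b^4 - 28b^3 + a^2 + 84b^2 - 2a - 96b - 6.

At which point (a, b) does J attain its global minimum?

J(a,b) separates as P(a) + Q(b) − 6, so its minimum is min P + min Q − 6.
P'(a) = 2a - 2 vanishes at a ∈ {1}; Q'(b) = 12(b - 4)(b - 2)(b - 1) vanishes at b ∈ {1, 2, 4}.
Local minima of P (where P''>0): P(1)=-1. Local minima of Q: Q(1)=-37, Q(4)=-64.
So the global minimum of J is P(1) + Q(4) − 6 = -1 − 64 − 6 = -71, attained at (1, 4).

(1, 4)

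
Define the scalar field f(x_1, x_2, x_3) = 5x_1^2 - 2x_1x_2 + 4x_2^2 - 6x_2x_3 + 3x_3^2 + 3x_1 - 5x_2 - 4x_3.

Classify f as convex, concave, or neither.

convex

f is quadratic, so its Hessian is the constant matrix H = [[10, -2, 0], [-2, 8, -6], [0, -6, 6]].
Leading principal minors: 10, 76, 96.
All positive ⇒ H ≻ 0 ⇒ convex.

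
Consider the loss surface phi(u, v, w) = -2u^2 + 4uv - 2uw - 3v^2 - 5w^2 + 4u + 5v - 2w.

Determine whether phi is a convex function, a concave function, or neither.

phi is quadratic, so its Hessian is the constant matrix H = [[-4, 4, -2], [4, -6, 0], [-2, 0, -10]].
Leading principal minors: -4, 8, -56.
Signs alternate −, +, − ⇒ H ≺ 0 ⇒ concave.

concave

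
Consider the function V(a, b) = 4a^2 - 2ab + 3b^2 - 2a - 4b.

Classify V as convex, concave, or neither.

convex

V is quadratic, so its Hessian is the constant matrix H = [[8, -2], [-2, 6]].
det(H) = 44, tr(H) = 14.
det(H) > 0 and tr(H) > 0, so H is positive definite everywhere: convex.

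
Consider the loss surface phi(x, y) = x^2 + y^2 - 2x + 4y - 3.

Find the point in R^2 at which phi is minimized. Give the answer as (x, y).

(1, -2)

phi(x,y) separates as P(x) + Q(y) − 3, so its minimum is min P + min Q − 3.
P'(x) = 2x - 2 vanishes at x ∈ {1}; Q'(y) = 2y + 4 vanishes at y ∈ {-2}.
Local minima of P (where P''>0): P(1)=-1. Local minima of Q: Q(-2)=-4.
So the global minimum of phi is P(1) + Q(-2) − 3 = -1 − 4 − 3 = -8, attained at (1, -2).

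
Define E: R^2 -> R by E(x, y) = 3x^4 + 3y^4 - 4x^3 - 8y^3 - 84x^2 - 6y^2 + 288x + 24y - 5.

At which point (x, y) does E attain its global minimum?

E(x,y) separates as P(x) + Q(y) − 5, so its minimum is min P + min Q − 5.
P'(x) = 12(x - 3)(x - 2)(x + 4) vanishes at x ∈ {-4, 2, 3}; Q'(y) = 12(y - 2)(y - 1)(y + 1) vanishes at y ∈ {-1, 1, 2}.
Local minima of P (where P''>0): P(-4)=-1472, P(3)=243. Local minima of Q: Q(-1)=-19, Q(2)=8.
So the global minimum of E is P(-4) + Q(-1) − 5 = -1472 − 19 − 5 = -1496, attained at (-4, -1).

(-4, -1)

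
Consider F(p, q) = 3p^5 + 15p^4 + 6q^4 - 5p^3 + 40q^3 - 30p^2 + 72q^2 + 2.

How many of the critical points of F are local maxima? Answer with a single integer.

2

F separates as a function of p plus a function of q, so ∇F=0 decouples.
∂F/∂p = 15p(p - 1)(p + 1)(p + 4) = 0 at p ∈ {-4, -1, 0, 1}; ∂F/∂q = 24q(q + 2)(q + 3) = 0 at q ∈ {-3, -2, 0}.
The Hessian is diagonal: diag(F_pp, F_qq). Second derivatives: F_pp(-4)=-900, F_pp(-1)=90, F_pp(0)=-60, F_pp(1)=150; F_qq(-3)=72, F_qq(-2)=-48, F_qq(0)=144.
Local maxima occur where both diagonal entries negative: (-4, -2), (0, -2). Count: 2.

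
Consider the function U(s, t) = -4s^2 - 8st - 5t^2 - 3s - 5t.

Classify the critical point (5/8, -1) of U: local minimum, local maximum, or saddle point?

The Hessian of U is constant: H = [[-8, -8], [-8, -10]].
det(H) = (-8)·(-10) − (-8)² = 16.
det(H) > 0 and tr(H) = -18 < 0, so H is negative definite and the point is a local maximum.

local maximum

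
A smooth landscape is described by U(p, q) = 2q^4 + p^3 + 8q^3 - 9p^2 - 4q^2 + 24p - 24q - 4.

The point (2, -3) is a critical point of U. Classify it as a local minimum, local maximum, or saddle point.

saddle point

The mixed partial ∂²U/∂p∂q is 0, so the Hessian at any point is diag(U_pp, U_qq) = diag(6(p - 3), 8(3q^2 + 6q - 1)).
At (2, -3): H = diag(-6, 64).
The eigenvalues have opposite signs, so H is indefinite: a saddle point.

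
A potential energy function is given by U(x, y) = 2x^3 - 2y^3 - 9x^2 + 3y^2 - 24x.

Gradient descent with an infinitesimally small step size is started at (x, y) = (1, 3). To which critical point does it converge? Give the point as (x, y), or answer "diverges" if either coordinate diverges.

U is separable, so gradient descent decouples: x follows -∂U/∂x, y follows -∂U/∂y.
∂U/∂x = 6(x - 4)(x + 1); at x=1 this is -36, so x increases.
∂U/∂y = -6y(y - 1); at y=3 this is -36, so y increases.
The y-coordinate has no critical point in that direction and runs off to infinity.

diverges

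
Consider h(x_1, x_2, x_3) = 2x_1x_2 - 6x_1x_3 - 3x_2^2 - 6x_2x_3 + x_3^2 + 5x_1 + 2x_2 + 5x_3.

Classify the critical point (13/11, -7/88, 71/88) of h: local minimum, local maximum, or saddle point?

The Hessian is constant: H = [[0, 2, -6], [2, -6, -6], [-6, -6, 2]].
Leading principal minors: Δ₁ = 0, Δ₂ = -4, Δ₃ = 352.
The minors fit neither the all-positive nor the alternating-sign pattern, so H is indefinite: a saddle point.

saddle point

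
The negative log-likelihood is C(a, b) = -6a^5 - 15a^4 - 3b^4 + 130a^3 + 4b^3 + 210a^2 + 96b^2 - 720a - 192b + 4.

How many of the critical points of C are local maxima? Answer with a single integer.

C separates as a function of a plus a function of b, so ∇C=0 decouples.
∂C/∂a = -30(a - 3)(a - 1)(a + 2)(a + 4) = 0 at a ∈ {-4, -2, 1, 3}; ∂C/∂b = -12(b - 4)(b - 1)(b + 4) = 0 at b ∈ {-4, 1, 4}.
The Hessian is diagonal: diag(C_aa, C_bb). Second derivatives: C_aa(-4)=2100, C_aa(-2)=-900, C_aa(1)=900, C_aa(3)=-2100; C_bb(-4)=-480, C_bb(1)=180, C_bb(4)=-288.
Local maxima occur where both diagonal entries negative: (-2, -4), (-2, 4), (3, -4), (3, 4). Count: 4.

4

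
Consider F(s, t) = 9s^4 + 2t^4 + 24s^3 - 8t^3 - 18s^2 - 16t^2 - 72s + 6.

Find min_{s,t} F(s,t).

-307

F(s,t) separates as P(s) + Q(t) + 6, so its minimum is min P + min Q + 6.
P'(s) = 36(s - 1)(s + 1)(s + 2) vanishes at s ∈ {-2, -1, 1}; Q'(t) = 8t(t - 4)(t + 1) vanishes at t ∈ {-1, 0, 4}.
Local minima of P (where P''>0): P(-2)=24, P(1)=-57. Local minima of Q: Q(-1)=-6, Q(4)=-256.
So the global minimum of F is P(1) + Q(4) + 6 = -57 − 256 + 6 = -307, attained at (1, 4).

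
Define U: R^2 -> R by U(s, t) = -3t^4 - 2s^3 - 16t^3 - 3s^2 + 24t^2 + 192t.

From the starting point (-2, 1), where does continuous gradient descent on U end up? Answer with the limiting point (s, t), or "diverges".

U is separable, so gradient descent decouples: s follows -∂U/∂s, t follows -∂U/∂t.
∂U/∂s = -6s(s + 1); at s=-2 this is -12, so s increases.
∂U/∂t = -12(t - 2)(t + 2)(t + 4); at t=1 this is 180, so t decreases.
s converges to its nearest critical value -1 (a local min of the s-part); t converges to -2. The iterate converges to (-1, -2).

(-1, -2)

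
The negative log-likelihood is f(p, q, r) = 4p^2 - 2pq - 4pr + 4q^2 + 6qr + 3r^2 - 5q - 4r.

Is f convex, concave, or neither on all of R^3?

f is quadratic, so its Hessian is the constant matrix H = [[8, -2, -4], [-2, 8, 6], [-4, 6, 6]].
Leading principal minors: 8, 60, 40.
All positive ⇒ H ≻ 0 ⇒ convex.

convex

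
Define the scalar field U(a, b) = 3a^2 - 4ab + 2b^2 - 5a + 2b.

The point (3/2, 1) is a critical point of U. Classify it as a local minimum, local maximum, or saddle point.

The Hessian of U is constant: H = [[6, -4], [-4, 4]].
det(H) = 6·4 − (-4)² = 8.
det(H) > 0 and tr(H) = 10 > 0, so H is positive definite and the point is a local minimum.

local minimum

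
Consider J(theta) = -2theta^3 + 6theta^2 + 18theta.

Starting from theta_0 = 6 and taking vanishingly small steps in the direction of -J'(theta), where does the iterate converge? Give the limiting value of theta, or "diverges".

diverges

J'(theta) = -6(theta - 3)(theta + 1), so J'(6) = -126.
Gradient descent moves in the -J' direction, i.e. theta is increasing.
There is no critical point above theta=6, and J' keeps the same sign, so the iterate runs off to +∞.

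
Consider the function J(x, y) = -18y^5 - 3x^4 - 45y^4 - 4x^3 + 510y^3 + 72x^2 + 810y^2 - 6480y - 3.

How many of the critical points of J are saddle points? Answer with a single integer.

6

J separates as a function of x plus a function of y, so ∇J=0 decouples.
∂J/∂x = -12x(x - 3)(x + 4) = 0 at x ∈ {-4, 0, 3}; ∂J/∂y = -90(y - 3)(y - 2)(y + 3)(y + 4) = 0 at y ∈ {-4, -3, 2, 3}.
The Hessian is diagonal: diag(J_xx, J_yy). Second derivatives: J_xx(-4)=-336, J_xx(0)=144, J_xx(3)=-252; J_yy(-4)=3780, J_yy(-3)=-2700, J_yy(2)=2700, J_yy(3)=-3780.
Saddle points occur where the two diagonal entries have opposite signs: (-4, -4), (-4, 2), (0, -3), (0, 3), (3, -4), (3, 2). Count: 6.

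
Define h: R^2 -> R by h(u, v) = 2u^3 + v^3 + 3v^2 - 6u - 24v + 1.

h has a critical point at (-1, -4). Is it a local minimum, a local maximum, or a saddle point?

local maximum

The mixed partial ∂²h/∂u∂v is 0, so the Hessian at any point is diag(h_uu, h_vv) = diag(12u, 6(v + 1)).
At (-1, -4): H = diag(-12, -18).
Both eigenvalues are negative, so H is negative definite: a local maximum.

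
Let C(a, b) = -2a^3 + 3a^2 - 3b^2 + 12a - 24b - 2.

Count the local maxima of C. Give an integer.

C separates as a function of a plus a function of b, so ∇C=0 decouples.
∂C/∂a = -6(a - 2)(a + 1) = 0 at a ∈ {-1, 2}; ∂C/∂b = -6(b + 4) = 0 at b ∈ {-4}.
The Hessian is diagonal: diag(C_aa, C_bb). Second derivatives: C_aa(-1)=18, C_aa(2)=-18; C_bb(-4)=-6.
Local maxima occur where both diagonal entries negative: (2, -4). Count: 1.

1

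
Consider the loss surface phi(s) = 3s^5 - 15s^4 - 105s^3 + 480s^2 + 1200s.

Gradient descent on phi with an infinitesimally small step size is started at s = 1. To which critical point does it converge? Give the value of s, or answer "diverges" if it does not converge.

-1

phi'(s) = 15(s - 5)(s - 4)(s + 1)(s + 4), so phi'(1) = 1800.
Gradient descent moves in the -phi' direction, i.e. s is decreasing.
The nearest critical point in that direction is s = -1, where phi'' = 1350 > 0 (a local minimum). The iterate converges there.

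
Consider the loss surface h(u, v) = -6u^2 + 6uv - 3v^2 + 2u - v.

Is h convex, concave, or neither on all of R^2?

concave

h is quadratic, so its Hessian is the constant matrix H = [[-12, 6], [6, -6]].
det(H) = 36, tr(H) = -18.
det(H) > 0 and tr(H) < 0, so H is negative definite everywhere: concave.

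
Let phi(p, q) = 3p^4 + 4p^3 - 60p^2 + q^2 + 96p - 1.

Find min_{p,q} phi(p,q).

-833

phi(p,q) separates as A(p) + B(q) − 1, so its minimum is min A + min B − 1.
A'(p) = 12(p - 2)(p - 1)(p + 4) vanishes at p ∈ {-4, 1, 2}; B'(q) = 2q vanishes at q ∈ {0}.
Local minima of A (where A''>0): A(-4)=-832, A(2)=32. Local minima of B: B(0)=0.
So the global minimum of phi is A(-4) + B(0) − 1 = -832 + 0 − 1 = -833, attained at (-4, 0).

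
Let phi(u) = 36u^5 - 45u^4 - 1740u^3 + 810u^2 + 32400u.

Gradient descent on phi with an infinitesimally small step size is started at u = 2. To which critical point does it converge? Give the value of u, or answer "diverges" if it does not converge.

-3

phi'(u) = 180(u - 5)(u - 3)(u + 3)(u + 4), so phi'(2) = 16200.
Gradient descent moves in the -phi' direction, i.e. u is decreasing.
The nearest critical point in that direction is u = -3, where phi'' = 8640 > 0 (a local minimum). The iterate converges there.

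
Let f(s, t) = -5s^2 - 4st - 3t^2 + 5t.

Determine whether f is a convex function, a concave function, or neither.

concave

f is quadratic, so its Hessian is the constant matrix H = [[-10, -4], [-4, -6]].
det(H) = 44, tr(H) = -16.
det(H) > 0 and tr(H) < 0, so H is negative definite everywhere: concave.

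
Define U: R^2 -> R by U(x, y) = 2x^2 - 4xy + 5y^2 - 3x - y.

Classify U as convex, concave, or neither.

U is quadratic, so its Hessian is the constant matrix H = [[4, -4], [-4, 10]].
det(H) = 24, tr(H) = 14.
det(H) > 0 and tr(H) > 0, so H is positive definite everywhere: convex.

convex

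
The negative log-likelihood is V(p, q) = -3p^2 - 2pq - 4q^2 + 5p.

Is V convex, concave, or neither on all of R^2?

concave

V is quadratic, so its Hessian is the constant matrix H = [[-6, -2], [-2, -8]].
det(H) = 44, tr(H) = -14.
det(H) > 0 and tr(H) < 0, so H is negative definite everywhere: concave.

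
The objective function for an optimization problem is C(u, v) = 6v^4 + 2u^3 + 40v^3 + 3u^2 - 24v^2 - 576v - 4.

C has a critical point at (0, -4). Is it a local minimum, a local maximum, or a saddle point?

local minimum

The mixed partial ∂²C/∂u∂v is 0, so the Hessian at any point is diag(C_uu, C_vv) = diag(6(2u + 1), 24(3v^2 + 10v - 2)).
At (0, -4): H = diag(6, 144).
Both eigenvalues are positive, so H is positive definite: a local minimum.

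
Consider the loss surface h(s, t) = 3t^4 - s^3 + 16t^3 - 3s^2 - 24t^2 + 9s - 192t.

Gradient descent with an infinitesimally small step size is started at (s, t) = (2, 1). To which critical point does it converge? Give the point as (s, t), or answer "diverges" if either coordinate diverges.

h is separable, so gradient descent decouples: s follows -∂h/∂s, t follows -∂h/∂t.
∂h/∂s = -3(s - 1)(s + 3); at s=2 this is -15, so s increases.
∂h/∂t = 12(t - 2)(t + 2)(t + 4); at t=1 this is -180, so t increases.
The s-coordinate has no critical point in that direction and runs off to infinity.

diverges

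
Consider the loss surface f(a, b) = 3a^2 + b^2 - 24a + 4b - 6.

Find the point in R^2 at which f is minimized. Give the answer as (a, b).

f(a,b) separates as P(a) + Q(b) − 6, so its minimum is min P + min Q − 6.
P'(a) = 6a - 24 vanishes at a ∈ {4}; Q'(b) = 2b + 4 vanishes at b ∈ {-2}.
Local minima of P (where P''>0): P(4)=-48. Local minima of Q: Q(-2)=-4.
So the global minimum of f is P(4) + Q(-2) − 6 = -48 − 4 − 6 = -58, attained at (4, -2).

(4, -2)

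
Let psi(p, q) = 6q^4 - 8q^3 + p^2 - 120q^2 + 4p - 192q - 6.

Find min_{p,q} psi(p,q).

psi(p,q) separates as A(p) + B(q) − 6, so its minimum is min A + min B − 6.
A'(p) = 2p + 4 vanishes at p ∈ {-2}; B'(q) = 24(q - 4)(q + 1)(q + 2) vanishes at q ∈ {-2, -1, 4}.
Local minima of A (where A''>0): A(-2)=-4. Local minima of B: B(-2)=64, B(4)=-1664.
So the global minimum of psi is A(-2) + B(4) − 6 = -4 − 1664 − 6 = -1674, attained at (-2, 4).

-1674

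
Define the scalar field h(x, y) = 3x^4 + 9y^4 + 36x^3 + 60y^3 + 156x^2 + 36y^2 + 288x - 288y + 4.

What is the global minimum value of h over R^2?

h(x,y) separates as P(x) + Q(y) + 4, so its minimum is min P + min Q + 4.
P'(x) = 12(x + 2)(x + 3)(x + 4) vanishes at x ∈ {-4, -3, -2}; Q'(y) = 36(y - 1)(y + 2)(y + 4) vanishes at y ∈ {-4, -2, 1}.
Local minima of P (where P''>0): P(-4)=-192, P(-2)=-192. Local minima of Q: Q(-4)=192, Q(1)=-183.
So the global minimum of h is P(-4) + Q(1) + 4 = -192 − 183 + 4 = -371, attained at (-4, 1).

-371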